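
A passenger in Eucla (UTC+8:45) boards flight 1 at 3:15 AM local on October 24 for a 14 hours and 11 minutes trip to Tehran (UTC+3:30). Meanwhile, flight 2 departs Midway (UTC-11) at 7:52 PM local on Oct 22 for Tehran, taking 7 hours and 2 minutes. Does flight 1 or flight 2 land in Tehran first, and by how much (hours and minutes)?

the second, by 18 hours 47 minutes

Flight 1 in UTC: 3:15 AM − 8:45 = 6:30 PM on Oct 23.
+14 hours and 11 minutes → arrive 8:41 AM UTC on Oct 24.
Flight 2 in UTC: 7:52 PM + 11:00 = 6:52 AM on Oct 23.
+7 hours and 2 minutes → arrive 1:54 PM UTC on Oct 23.
Flight 2 lands earlier by 18 hours 47 minutes.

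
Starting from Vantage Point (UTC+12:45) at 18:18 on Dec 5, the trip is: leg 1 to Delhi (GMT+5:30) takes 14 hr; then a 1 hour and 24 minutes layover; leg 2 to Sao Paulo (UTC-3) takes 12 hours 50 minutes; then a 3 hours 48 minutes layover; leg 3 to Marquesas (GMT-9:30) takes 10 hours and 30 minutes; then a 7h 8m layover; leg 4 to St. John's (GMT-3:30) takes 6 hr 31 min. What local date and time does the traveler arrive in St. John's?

Convert departure to UTC: 18:18 − 12:45 = 05:33 UTC on Dec 5.
Add 14 hours leg 1 → 19:33 UTC.
Add 1 hour 24 minutes layover in Delhi → 20:57 UTC.
Add 12 hours 50 minutes leg 2 → 09:47 UTC (Dec 6).
Add 3 hours and 48 minutes layover in Sao Paulo → 13:35 UTC.
Add 10 hours and 30 minutes leg 3 → 00:05 UTC (Dec 7).
Add 7 hours 8 minutes layover in Marquesas → 07:13 UTC.
Add 6 hours 31 minutes leg 4 → 13:44 UTC.
St. John's is UTC−3:30, so local arrival = 13:44 − 3:30 = 10:14 on Dec 7.

10:14 on Dec 7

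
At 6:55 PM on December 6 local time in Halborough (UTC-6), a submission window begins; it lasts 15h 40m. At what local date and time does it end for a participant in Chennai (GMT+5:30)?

10:05 PM on Dec 7

Convert start to UTC: 6:55 PM + 6:00 = 12:55 AM UTC on Dec 7.
Add 15 hours 40 minutes duration → 4:35 PM UTC.
Chennai is UTC+5:30, so local end time = 4:35 PM + 5:30 = 10:05 PM on Dec 7.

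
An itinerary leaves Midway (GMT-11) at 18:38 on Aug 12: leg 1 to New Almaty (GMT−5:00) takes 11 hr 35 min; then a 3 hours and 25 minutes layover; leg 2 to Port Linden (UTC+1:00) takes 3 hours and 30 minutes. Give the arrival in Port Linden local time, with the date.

01:08 on August 14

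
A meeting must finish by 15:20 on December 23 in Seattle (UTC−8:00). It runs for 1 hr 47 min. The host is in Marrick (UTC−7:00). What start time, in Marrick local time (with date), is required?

14:33 on December 23

Target end time in UTC: 15:20 + 8:00 = 23:20 on Dec 23.
Subtract 1 hour 47 minutes → start 21:33 UTC on Dec 23.
Marrick is UTC−7:00: 21:33 − 7:00 = 14:33 on Dec 23.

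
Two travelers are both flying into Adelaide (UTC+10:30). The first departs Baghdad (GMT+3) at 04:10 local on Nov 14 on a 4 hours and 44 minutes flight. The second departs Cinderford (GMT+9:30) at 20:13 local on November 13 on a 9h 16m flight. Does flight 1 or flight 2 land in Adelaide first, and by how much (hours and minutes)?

Flight 1 in UTC: 04:10 − 3:00 = 01:10 on Nov 14.
+4 hours and 44 minutes → arrive 05:54 UTC on Nov 14.
Flight 2 in UTC: 20:13 − 9:30 = 10:43 on Nov 13.
+9 hours 16 minutes → arrive 19:59 UTC on Nov 13.
Flight 2 lands earlier by 9 hours 55 minutes.

the second, by 9 hours 55 minutes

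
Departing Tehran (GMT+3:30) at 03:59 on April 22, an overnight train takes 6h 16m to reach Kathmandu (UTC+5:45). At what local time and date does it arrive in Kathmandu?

12:30 on April 22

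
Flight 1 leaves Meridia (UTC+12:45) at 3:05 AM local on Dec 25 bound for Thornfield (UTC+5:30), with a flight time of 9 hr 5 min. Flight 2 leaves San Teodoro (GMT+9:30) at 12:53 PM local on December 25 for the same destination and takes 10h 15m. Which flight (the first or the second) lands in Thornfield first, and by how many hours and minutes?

the first, by 14 hours 13 minutes

Flight 1 in UTC: 3:05 AM − 12:45 = 2:20 PM on Dec 24.
+9 hours and 5 minutes → arrive 11:25 PM UTC on Dec 24.
Flight 2 in UTC: 12:53 PM − 9:30 = 3:23 AM on Dec 25.
+10 hours 15 minutes → arrive 1:38 PM UTC on Dec 25.
Flight 1 lands earlier by 14 hours 13 minutes.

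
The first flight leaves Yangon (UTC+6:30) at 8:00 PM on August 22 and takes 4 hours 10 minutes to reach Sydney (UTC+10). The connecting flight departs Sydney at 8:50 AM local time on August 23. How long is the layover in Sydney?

5 hours 10 minutes

Convert departure to UTC: 8:00 PM − 6:30 = 1:30 PM UTC on Aug 22.
Add 4 hours and 10 minutes flight time → 5:40 PM UTC.
Sydney is UTC+10:00, so local arrival = 5:40 PM + 10:00 = 3:40 AM on Aug 23.
Layover = 8:50 AM − 3:40 AM = 5 hours 10 minutes.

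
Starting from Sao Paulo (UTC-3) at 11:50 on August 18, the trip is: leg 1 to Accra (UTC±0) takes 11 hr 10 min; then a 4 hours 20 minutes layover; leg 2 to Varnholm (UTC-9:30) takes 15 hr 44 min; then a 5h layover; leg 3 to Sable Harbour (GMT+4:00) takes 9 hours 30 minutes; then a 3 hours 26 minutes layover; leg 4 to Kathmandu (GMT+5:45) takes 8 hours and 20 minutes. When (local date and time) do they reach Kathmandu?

06:05 on August 21

Convert departure to UTC: 11:50 + 3:00 = 14:50 UTC on Aug 18.
Add 11 hours 10 minutes leg 1 → 02:00 UTC (Aug 19).
Add 4 hours and 20 minutes layover in Accra → 06:20 UTC.
Add 15 hours 44 minutes leg 2 → 22:04 UTC.
Add 5 hours layover in Varnholm → 03:04 UTC (Aug 20).
Add 9 hours 30 minutes leg 3 → 12:34 UTC.
Add 3 hours and 26 minutes layover in Sable Harbour → 16:00 UTC.
Add 8 hours and 20 minutes leg 4 → 00:20 UTC (Aug 21).
Kathmandu is UTC+5:45, so local arrival = 00:20 + 5:45 = 06:05 on Aug 21.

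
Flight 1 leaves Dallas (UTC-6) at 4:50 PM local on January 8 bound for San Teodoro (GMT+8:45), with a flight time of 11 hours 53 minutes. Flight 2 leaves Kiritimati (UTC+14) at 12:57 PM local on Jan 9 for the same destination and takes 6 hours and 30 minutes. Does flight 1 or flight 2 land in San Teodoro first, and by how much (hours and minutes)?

the second, by 5 hours 16 minutes

Flight 1 in UTC: 4:50 PM + 6:00 = 10:50 PM on Jan 8.
+11 hours and 53 minutes → arrive 10:43 AM UTC on Jan 9.
Flight 2 in UTC: 12:57 PM − 14:00 = 10:57 PM on Jan 8.
+6 hours and 30 minutes → arrive 5:27 AM UTC on Jan 9.
Flight 2 lands earlier by 5 hours 16 minutes.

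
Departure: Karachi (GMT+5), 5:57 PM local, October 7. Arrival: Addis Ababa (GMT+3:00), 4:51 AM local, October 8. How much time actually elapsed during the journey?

Departure in UTC: 5:57 PM − 5:00 = 12:57 PM on Oct 7.
Arrival in UTC: 4:51 AM − 3:00 = 1:51 AM on Oct 8.
Elapsed = 1:51 AM − 12:57 PM (+1 day) = 12 hours 54 minutes.

12 hours 54 minutes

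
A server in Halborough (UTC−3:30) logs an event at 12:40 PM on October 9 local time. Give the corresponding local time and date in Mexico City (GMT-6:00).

In UTC: 12:40 PM + 3:30 = 4:10 PM on Oct 9.
Mexico City is UTC−6:00: 4:10 PM − 6:00 = 10:10 AM on Oct 9.

10:10 AM on October 9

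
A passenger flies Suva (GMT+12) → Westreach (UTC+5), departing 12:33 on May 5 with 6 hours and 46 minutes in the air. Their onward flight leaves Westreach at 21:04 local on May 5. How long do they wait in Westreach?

Convert departure to UTC: 12:33 − 12:00 = 00:33 UTC on May 5.
Add 6 hours and 46 minutes flight time → 07:19 UTC.
Westreach is UTC+5:00, so local arrival = 07:19 + 5:00 = 12:19 on May 5.
Layover = 21:04 − 12:19 = 8 hours 45 minutes.

8 hours 45 minutes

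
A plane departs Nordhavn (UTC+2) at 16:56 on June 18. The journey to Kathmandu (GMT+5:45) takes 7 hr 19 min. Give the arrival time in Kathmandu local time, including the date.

04:00 on June 19

Convert departure to UTC: 16:56 − 2:00 = 14:56 UTC on Jun 18.
Add 7 hours and 19 minutes travel time → 22:15 UTC.
Kathmandu is UTC+5:45, so local arrival = 22:15 + 5:45 = 04:00 on Jun 19.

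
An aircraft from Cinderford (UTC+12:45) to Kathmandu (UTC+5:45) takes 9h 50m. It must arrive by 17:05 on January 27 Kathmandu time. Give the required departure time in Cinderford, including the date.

14:15 on January 27

Target arrival in UTC: 17:05 − 5:45 = 11:20 on Jan 27.
Subtract 9 hours and 50 minutes → departure 01:30 UTC on Jan 27.
Cinderford is UTC+12:45: 01:30 + 12:45 = 14:15 on Jan 27.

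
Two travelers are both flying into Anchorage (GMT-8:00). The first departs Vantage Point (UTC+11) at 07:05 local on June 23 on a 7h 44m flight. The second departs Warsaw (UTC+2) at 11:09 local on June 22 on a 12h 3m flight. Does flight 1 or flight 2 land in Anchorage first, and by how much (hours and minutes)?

Flight 1 in UTC: 07:05 − 11:00 = 20:05 on Jun 22.
+7 hours and 44 minutes → arrive 03:49 UTC on Jun 23.
Flight 2 in UTC: 11:09 − 2:00 = 09:09 on Jun 22.
+12 hours and 3 minutes → arrive 21:12 UTC on Jun 22.
Flight 2 lands earlier by 6 hours 37 minutes.

the second, by 6 hours 37 minutes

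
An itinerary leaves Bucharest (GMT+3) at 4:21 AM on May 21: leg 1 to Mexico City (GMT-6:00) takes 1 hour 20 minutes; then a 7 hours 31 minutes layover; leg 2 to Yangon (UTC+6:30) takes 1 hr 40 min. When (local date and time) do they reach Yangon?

6:22 PM on May 21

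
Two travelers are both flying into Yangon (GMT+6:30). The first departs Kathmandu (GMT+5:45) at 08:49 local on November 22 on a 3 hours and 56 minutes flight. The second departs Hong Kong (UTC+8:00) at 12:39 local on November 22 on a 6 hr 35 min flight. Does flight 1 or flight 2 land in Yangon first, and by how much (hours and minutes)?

the first, by 4 hours 14 minutes

Flight 1 in UTC: 08:49 − 5:45 = 03:04 on Nov 22.
+3 hours and 56 minutes → arrive 07:00 UTC on Nov 22.
Flight 2 in UTC: 12:39 − 8:00 = 04:39 on Nov 22.
+6 hours 35 minutes → arrive 11:14 UTC on Nov 22.
Flight 1 lands earlier by 4 hours 14 minutes.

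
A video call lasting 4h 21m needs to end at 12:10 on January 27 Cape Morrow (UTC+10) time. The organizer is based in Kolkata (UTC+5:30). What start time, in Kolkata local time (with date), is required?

Target end time in UTC: 12:10 − 10:00 = 02:10 on Jan 27.
Subtract 4 hours and 21 minutes → start 21:49 UTC on Jan 26.
Kolkata is UTC+5:30: 21:49 + 5:30 = 03:19 on Jan 27.

03:19 on January 27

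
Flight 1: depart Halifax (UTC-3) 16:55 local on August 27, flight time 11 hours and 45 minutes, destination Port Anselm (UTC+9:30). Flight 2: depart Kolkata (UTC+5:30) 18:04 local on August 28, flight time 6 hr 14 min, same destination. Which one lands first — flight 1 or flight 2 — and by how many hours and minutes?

Flight 1 in UTC: 16:55 + 3:00 = 19:55 on Aug 27.
+11 hours and 45 minutes → arrive 07:40 UTC on Aug 28.
Flight 2 in UTC: 18:04 − 5:30 = 12:34 on Aug 28.
+6 hours and 14 minutes → arrive 18:48 UTC on Aug 28.
Flight 1 lands earlier by 11 hours 8 minutes.

the first, by 11 hours 8 minutes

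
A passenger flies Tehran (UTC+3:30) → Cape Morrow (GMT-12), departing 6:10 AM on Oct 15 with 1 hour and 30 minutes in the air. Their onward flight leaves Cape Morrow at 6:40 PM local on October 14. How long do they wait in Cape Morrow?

2 hours 30 minutes

Convert departure to UTC: 6:10 AM − 3:30 = 2:40 AM UTC on Oct 15.
Add 1 hour 30 minutes flight time → 4:10 AM UTC.
Cape Morrow is UTC−12:00, so local arrival = 4:10 AM − 12:00 = 4:10 PM on Oct 14.
Layover = 6:40 PM − 4:10 PM = 2 hours 30 minutes.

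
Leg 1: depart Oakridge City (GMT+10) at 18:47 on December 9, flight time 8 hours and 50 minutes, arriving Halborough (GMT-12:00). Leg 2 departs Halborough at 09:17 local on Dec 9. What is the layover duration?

Convert departure to UTC: 18:47 − 10:00 = 08:47 UTC on Dec 9.
Add 8 hours 50 minutes flight time → 17:37 UTC.
Halborough is UTC−12:00, so local arrival = 17:37 − 12:00 = 05:37 on Dec 9.
Layover = 09:17 − 05:37 = 3 hours 40 minutes.

3 hours 40 minutes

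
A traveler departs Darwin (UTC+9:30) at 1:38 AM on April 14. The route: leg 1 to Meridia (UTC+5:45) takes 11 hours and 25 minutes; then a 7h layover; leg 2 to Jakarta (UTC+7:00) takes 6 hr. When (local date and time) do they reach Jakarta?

Convert departure to UTC: 1:38 AM − 9:30 = 4:08 PM UTC on Apr 13.
Add 11 hours 25 minutes leg 1 → 3:33 AM UTC (Apr 14).
Add 7 hours layover in Meridia → 10:33 AM UTC.
Add 6 hours leg 2 → 4:33 PM UTC.
Jakarta is UTC+7:00, so local arrival = 4:33 PM + 7:00 = 11:33 PM on Apr 14.

11:33 PM on Apr 14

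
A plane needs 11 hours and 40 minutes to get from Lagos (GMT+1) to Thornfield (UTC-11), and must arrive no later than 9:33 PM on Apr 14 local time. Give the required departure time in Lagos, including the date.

Target arrival in UTC: 9:33 PM + 11:00 = 8:33 AM on Apr 15.
Subtract 11 hours and 40 minutes → departure 8:53 PM UTC on Apr 14.
Lagos is UTC+1:00: 8:53 PM + 1:00 = 9:53 PM on Apr 14.

9:53 PM on April 14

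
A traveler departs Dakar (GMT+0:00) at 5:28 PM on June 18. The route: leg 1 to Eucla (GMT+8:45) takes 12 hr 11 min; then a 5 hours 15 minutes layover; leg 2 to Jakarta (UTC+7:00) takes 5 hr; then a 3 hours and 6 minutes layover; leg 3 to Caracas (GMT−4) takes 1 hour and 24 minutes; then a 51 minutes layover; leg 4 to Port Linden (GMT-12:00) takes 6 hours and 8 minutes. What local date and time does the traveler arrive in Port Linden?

Dakar is at UTC+0, so departure is already 5:28 PM UTC on Jun 18.
Add 12 hours 11 minutes leg 1 → 5:39 AM UTC (Jun 19).
Add 5 hours 15 minutes layover in Eucla → 10:54 AM UTC.
Add 5 hours leg 2 → 3:54 PM UTC.
Add 3 hours 6 minutes layover in Jakarta → 7:00 PM UTC.
Add 1 hour and 24 minutes leg 3 → 8:24 PM UTC.
Add 51 minutes layover in Caracas → 9:15 PM UTC.
Add 6 hours and 8 minutes leg 4 → 3:23 AM UTC (Jun 20).
Port Linden is UTC−12:00, so local arrival = 3:23 AM − 12:00 = 3:23 PM on Jun 19.

3:23 PM on June 19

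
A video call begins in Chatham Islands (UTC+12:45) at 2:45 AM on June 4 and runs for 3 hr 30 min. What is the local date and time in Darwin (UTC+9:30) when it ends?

3:00 AM on June 4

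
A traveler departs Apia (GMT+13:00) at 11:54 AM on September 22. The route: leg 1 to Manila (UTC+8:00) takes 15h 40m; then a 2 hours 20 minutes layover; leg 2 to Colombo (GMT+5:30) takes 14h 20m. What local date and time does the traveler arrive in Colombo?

12:44 PM on Sep 23

Convert departure to UTC: 11:54 AM − 13:00 = 10:54 PM UTC on Sep 21.
Add 15 hours 40 minutes leg 1 → 2:34 PM UTC (Sep 22).
Add 2 hours 20 minutes layover in Manila → 4:54 PM UTC.
Add 14 hours 20 minutes leg 2 → 7:14 AM UTC (Sep 23).
Colombo is UTC+5:30, so local arrival = 7:14 AM + 5:30 = 12:44 PM on Sep 23.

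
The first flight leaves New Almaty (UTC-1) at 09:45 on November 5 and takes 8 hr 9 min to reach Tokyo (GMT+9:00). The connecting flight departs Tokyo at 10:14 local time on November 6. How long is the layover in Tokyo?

Convert departure to UTC: 09:45 + 1:00 = 10:45 UTC on Nov 5.
Add 8 hours 9 minutes flight time → 18:54 UTC.
Tokyo is UTC+9:00, so local arrival = 18:54 + 9:00 = 03:54 on Nov 6.
Layover = 10:14 − 03:54 = 6 hours 20 minutes.

6 hours 20 minutes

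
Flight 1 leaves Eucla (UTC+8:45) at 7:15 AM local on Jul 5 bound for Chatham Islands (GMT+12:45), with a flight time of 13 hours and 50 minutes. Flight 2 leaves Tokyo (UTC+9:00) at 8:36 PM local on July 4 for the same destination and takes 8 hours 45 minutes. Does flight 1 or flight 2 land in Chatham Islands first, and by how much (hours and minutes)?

the second, by 15 hours 59 minutes

Flight 1 in UTC: 7:15 AM − 8:45 = 10:30 PM on Jul 4.
+13 hours and 50 minutes → arrive 12:20 PM UTC on Jul 5.
Flight 2 in UTC: 8:36 PM − 9:00 = 11:36 AM on Jul 4.
+8 hours 45 minutes → arrive 8:21 PM UTC on Jul 4.
Flight 2 lands earlier by 15 hours 59 minutes.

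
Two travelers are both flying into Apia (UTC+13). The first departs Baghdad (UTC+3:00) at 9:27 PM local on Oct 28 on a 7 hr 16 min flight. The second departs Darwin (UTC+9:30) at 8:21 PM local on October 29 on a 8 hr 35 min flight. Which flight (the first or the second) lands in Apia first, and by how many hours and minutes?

the first, by 17 hours 43 minutes

Flight 1 in UTC: 9:27 PM − 3:00 = 6:27 PM on Oct 28.
+7 hours and 16 minutes → arrive 1:43 AM UTC on Oct 29.
Flight 2 in UTC: 8:21 PM − 9:30 = 10:51 AM on Oct 29.
+8 hours and 35 minutes → arrive 7:26 PM UTC on Oct 29.
Flight 1 lands earlier by 17 hours 43 minutes.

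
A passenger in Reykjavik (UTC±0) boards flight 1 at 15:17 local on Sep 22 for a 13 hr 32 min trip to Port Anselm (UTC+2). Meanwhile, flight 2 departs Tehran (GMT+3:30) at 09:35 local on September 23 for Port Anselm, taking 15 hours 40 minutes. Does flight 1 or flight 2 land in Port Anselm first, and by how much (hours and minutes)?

Flight 1 departs at 15:17 UTC (Sep 22).
+13 hours 32 minutes → arrive 04:49 UTC on Sep 23.
Flight 2 in UTC: 09:35 − 3:30 = 06:05 on Sep 23.
+15 hours 40 minutes → arrive 21:45 UTC on Sep 23.
Flight 1 lands earlier by 16 hours 56 minutes.

the first, by 16 hours 56 minutes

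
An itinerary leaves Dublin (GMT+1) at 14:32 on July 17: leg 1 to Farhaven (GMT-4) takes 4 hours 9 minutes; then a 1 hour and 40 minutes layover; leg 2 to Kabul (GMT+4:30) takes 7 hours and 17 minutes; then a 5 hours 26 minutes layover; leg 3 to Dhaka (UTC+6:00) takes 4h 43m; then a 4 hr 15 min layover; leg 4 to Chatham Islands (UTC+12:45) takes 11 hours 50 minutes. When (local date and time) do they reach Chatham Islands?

Convert departure to UTC: 14:32 − 1:00 = 13:32 UTC on Jul 17.
Add 4 hours 9 minutes leg 1 → 17:41 UTC.
Add 1 hour and 40 minutes layover in Farhaven → 19:21 UTC.
Add 7 hours 17 minutes leg 2 → 02:38 UTC (Jul 18).
Add 5 hours 26 minutes layover in Kabul → 08:04 UTC.
Add 4 hours 43 minutes leg 3 → 12:47 UTC.
Add 4 hours and 15 minutes layover in Dhaka → 17:02 UTC.
Add 11 hours and 50 minutes leg 4 → 04:52 UTC (Jul 19).
Chatham Islands is UTC+12:45, so local arrival = 04:52 + 12:45 = 17:37 on Jul 19.

17:37 on July 19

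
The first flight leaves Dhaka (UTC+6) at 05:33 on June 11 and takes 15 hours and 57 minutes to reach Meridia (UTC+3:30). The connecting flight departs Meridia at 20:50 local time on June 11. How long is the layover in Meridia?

Convert departure to UTC: 05:33 − 6:00 = 23:33 UTC on Jun 10.
Add 15 hours 57 minutes flight time → 15:30 UTC (Jun 11).
Meridia is UTC+3:30, so local arrival = 15:30 + 3:30 = 19:00 on Jun 11.
Layover = 20:50 − 19:00 = 1 hour 50 minutes.

1 hour 50 minutes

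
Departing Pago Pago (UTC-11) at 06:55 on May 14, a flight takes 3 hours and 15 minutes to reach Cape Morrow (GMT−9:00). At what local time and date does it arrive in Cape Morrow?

12:10 on May 14

Convert departure to UTC: 06:55 + 11:00 = 17:55 UTC on May 14.
Add 3 hours and 15 minutes travel time → 21:10 UTC.
Cape Morrow is UTC−9:00, so local arrival = 21:10 − 9:00 = 12:10 on May 14.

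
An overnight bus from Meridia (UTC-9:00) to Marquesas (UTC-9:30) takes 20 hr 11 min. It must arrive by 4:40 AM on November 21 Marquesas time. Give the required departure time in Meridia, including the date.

8:59 AM on November 20

Target arrival in UTC: 4:40 AM + 9:30 = 2:10 PM on Nov 21.
Subtract 20 hours 11 minutes → departure 5:59 PM UTC on Nov 20.
Meridia is UTC−9:00: 5:59 PM − 9:00 = 8:59 AM on Nov 20.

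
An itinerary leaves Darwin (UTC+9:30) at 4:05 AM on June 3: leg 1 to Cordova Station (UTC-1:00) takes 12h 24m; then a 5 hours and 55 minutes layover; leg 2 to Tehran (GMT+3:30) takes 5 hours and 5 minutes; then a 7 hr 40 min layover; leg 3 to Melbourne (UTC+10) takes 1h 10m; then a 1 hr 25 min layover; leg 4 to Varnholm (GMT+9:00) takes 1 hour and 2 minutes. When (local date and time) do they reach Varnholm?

Convert departure to UTC: 4:05 AM − 9:30 = 6:35 PM UTC on Jun 2.
Add 12 hours 24 minutes leg 1 → 6:59 AM UTC (Jun 3).
Add 5 hours and 55 minutes layover in Cordova Station → 12:54 PM UTC.
Add 5 hours and 5 minutes leg 2 → 5:59 PM UTC.
Add 7 hours 40 minutes layover in Tehran → 1:39 AM UTC (Jun 4).
Add 1 hour 10 minutes leg 3 → 2:49 AM UTC.
Add 1 hour and 25 minutes layover in Melbourne → 4:14 AM UTC.
Add 1 hour and 2 minutes leg 4 → 5:16 AM UTC.
Varnholm is UTC+9:00, so local arrival = 5:16 AM + 9:00 = 2:16 PM on Jun 4.

2:16 PM on June 4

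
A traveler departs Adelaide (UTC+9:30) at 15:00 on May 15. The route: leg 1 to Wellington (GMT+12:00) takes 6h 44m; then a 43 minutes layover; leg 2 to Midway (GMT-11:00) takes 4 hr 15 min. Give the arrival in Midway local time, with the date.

06:12 on May 15

Convert departure to UTC: 15:00 − 9:30 = 05:30 UTC on May 15.
Add 6 hours and 44 minutes leg 1 → 12:14 UTC.
Add 43 minutes layover in Wellington → 12:57 UTC.
Add 4 hours 15 minutes leg 2 → 17:12 UTC.
Midway is UTC−11:00, so local arrival = 17:12 − 11:00 = 06:12 on May 15.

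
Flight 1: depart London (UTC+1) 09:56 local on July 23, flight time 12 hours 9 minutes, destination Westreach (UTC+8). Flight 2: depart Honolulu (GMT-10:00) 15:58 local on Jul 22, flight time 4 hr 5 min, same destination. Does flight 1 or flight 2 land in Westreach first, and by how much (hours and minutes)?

the second, by 15 hours 2 minutes

Flight 1 in UTC: 09:56 − 1:00 = 08:56 on Jul 23.
+12 hours 9 minutes → arrive 21:05 UTC on Jul 23.
Flight 2 in UTC: 15:58 + 10:00 = 01:58 on Jul 23.
+4 hours 5 minutes → arrive 06:03 UTC on Jul 23.
Flight 2 lands earlier by 15 hours 2 minutes.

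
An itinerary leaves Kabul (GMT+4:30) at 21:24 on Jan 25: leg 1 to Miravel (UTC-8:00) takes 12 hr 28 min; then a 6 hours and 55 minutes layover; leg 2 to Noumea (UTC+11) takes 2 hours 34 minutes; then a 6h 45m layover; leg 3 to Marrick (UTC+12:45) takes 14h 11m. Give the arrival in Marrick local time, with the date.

Convert departure to UTC: 21:24 − 4:30 = 16:54 UTC on Jan 25.
Add 12 hours 28 minutes leg 1 → 05:22 UTC (Jan 26).
Add 6 hours 55 minutes layover in Miravel → 12:17 UTC.
Add 2 hours 34 minutes leg 2 → 14:51 UTC.
Add 6 hours and 45 minutes layover in Noumea → 21:36 UTC.
Add 14 hours 11 minutes leg 3 → 11:47 UTC (Jan 27).
Marrick is UTC+12:45, so local arrival = 11:47 + 12:45 = 00:32 on Jan 28.

00:32 on January 28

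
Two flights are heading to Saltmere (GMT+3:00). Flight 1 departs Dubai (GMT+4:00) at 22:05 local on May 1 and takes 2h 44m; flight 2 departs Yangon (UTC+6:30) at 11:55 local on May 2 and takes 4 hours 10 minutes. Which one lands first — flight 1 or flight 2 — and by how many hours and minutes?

Flight 1 in UTC: 22:05 − 4:00 = 18:05 on May 1.
+2 hours 44 minutes → arrive 20:49 UTC on May 1.
Flight 2 in UTC: 11:55 − 6:30 = 05:25 on May 2.
+4 hours and 10 minutes → arrive 09:35 UTC on May 2.
Flight 1 lands earlier by 12 hours 46 minutes.

the first, by 12 hours 46 minutes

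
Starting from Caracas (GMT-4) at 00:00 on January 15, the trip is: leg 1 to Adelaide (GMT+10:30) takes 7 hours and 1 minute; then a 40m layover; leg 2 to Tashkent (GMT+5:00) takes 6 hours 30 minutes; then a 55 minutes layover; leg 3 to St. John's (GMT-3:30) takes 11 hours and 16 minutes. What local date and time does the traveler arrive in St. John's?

Convert departure to UTC: 00:00 + 4:00 = 04:00 UTC on Jan 15.
Add 7 hours and 1 minute leg 1 → 11:01 UTC.
Add 40 minutes layover in Adelaide → 11:41 UTC.
Add 6 hours 30 minutes leg 2 → 18:11 UTC.
Add 55 minutes layover in Tashkent → 19:06 UTC.
Add 11 hours and 16 minutes leg 3 → 06:22 UTC (Jan 16).
St. John's is UTC−3:30, so local arrival = 06:22 − 3:30 = 02:52 on Jan 16.

02:52 on January 16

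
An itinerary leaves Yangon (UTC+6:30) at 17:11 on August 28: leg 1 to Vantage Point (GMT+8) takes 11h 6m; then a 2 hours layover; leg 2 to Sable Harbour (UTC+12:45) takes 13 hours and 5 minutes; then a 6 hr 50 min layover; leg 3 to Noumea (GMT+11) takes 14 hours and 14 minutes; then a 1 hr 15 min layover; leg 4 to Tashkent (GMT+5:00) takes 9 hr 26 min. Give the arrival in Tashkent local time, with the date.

Convert departure to UTC: 17:11 − 6:30 = 10:41 UTC on Aug 28.
Add 11 hours and 6 minutes leg 1 → 21:47 UTC.
Add 2 hours layover in Vantage Point → 23:47 UTC.
Add 13 hours 5 minutes leg 2 → 12:52 UTC (Aug 29).
Add 6 hours 50 minutes layover in Sable Harbour → 19:42 UTC.
Add 14 hours 14 minutes leg 3 → 09:56 UTC (Aug 30).
Add 1 hour and 15 minutes layover in Noumea → 11:11 UTC.
Add 9 hours and 26 minutes leg 4 → 20:37 UTC.
Tashkent is UTC+5:00, so local arrival = 20:37 + 5:00 = 01:37 on Aug 31.

01:37 on August 31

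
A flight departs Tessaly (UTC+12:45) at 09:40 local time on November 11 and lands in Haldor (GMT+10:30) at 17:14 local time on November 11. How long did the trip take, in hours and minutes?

Departure in UTC: 09:40 − 12:45 = 20:55 on Nov 10.
Arrival in UTC: 17:14 − 10:30 = 06:44 on Nov 11.
Elapsed = 06:44 − 20:55 (+1 day) = 9 hours 49 minutes.

9 hours 49 minutes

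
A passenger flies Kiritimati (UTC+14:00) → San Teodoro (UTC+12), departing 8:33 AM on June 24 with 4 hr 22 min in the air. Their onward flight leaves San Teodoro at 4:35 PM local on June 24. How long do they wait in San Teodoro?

Convert departure to UTC: 8:33 AM − 14:00 = 6:33 PM UTC on Jun 23.
Add 4 hours and 22 minutes flight time → 10:55 PM UTC.
San Teodoro is UTC+12:00, so local arrival = 10:55 PM + 12:00 = 10:55 AM on Jun 24.
Layover = 4:35 PM − 10:55 AM = 5 hours 40 minutes.

5 hours 40 minutes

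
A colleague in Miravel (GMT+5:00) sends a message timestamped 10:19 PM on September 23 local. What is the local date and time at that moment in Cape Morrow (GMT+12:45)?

In UTC: 10:19 PM − 5:00 = 5:19 PM on Sep 23.
Cape Morrow is UTC+12:45: 5:19 PM + 12:45 = 6:04 AM on Sep 24.

6:04 AM on September 24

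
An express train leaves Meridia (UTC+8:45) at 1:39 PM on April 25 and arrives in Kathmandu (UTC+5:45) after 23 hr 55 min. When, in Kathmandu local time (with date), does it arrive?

10:34 AM on April 26

Convert departure to UTC: 1:39 PM − 8:45 = 4:54 AM UTC on Apr 25.
Add 23 hours 55 minutes travel time → 4:49 AM UTC (Apr 26).
Kathmandu is UTC+5:45, so local arrival = 4:49 AM + 5:45 = 10:34 AM on Apr 26.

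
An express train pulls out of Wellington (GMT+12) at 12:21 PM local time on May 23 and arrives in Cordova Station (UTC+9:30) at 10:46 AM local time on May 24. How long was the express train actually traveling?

24 hours 55 minutes

Departure in UTC: 12:21 PM − 12:00 = 12:21 AM on May 23.
Arrival in UTC: 10:46 AM − 9:30 = 1:16 AM on May 24.
Elapsed = 1:16 AM − 12:21 AM (+1 day) = 24 hours 55 minutes.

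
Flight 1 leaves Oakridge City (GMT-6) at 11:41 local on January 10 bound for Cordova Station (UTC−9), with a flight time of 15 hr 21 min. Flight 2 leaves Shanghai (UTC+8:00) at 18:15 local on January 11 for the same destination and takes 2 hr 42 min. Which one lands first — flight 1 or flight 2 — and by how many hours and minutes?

Flight 1 in UTC: 11:41 + 6:00 = 17:41 on Jan 10.
+15 hours 21 minutes → arrive 09:02 UTC on Jan 11.
Flight 2 in UTC: 18:15 − 8:00 = 10:15 on Jan 11.
+2 hours and 42 minutes → arrive 12:57 UTC on Jan 11.
Flight 1 lands earlier by 3 hours 55 minutes.

the first, by 3 hours 55 minutes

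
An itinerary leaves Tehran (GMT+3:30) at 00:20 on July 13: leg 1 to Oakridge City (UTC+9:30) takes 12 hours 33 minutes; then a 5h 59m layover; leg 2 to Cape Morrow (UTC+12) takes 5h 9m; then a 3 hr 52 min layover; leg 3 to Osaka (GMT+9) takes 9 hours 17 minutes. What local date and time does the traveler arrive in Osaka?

18:40 on Jul 14

Convert departure to UTC: 00:20 − 3:30 = 20:50 UTC on Jul 12.
Add 12 hours and 33 minutes leg 1 → 09:23 UTC (Jul 13).
Add 5 hours 59 minutes layover in Oakridge City → 15:22 UTC.
Add 5 hours 9 minutes leg 2 → 20:31 UTC.
Add 3 hours and 52 minutes layover in Cape Morrow → 00:23 UTC (Jul 14).
Add 9 hours 17 minutes leg 3 → 09:40 UTC.
Osaka is UTC+9:00, so local arrival = 09:40 + 9:00 = 18:40 on Jul 14.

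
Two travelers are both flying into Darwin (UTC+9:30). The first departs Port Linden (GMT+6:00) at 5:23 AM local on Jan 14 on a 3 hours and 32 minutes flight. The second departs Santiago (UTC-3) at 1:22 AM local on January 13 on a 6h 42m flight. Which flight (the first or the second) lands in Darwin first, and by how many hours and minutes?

the second, by 15 hours 51 minutes

Flight 1 in UTC: 5:23 AM − 6:00 = 11:23 PM on Jan 13.
+3 hours 32 minutes → arrive 2:55 AM UTC on Jan 14.
Flight 2 in UTC: 1:22 AM + 3:00 = 4:22 AM on Jan 13.
+6 hours 42 minutes → arrive 11:04 AM UTC on Jan 13.
Flight 2 lands earlier by 15 hours 51 minutes.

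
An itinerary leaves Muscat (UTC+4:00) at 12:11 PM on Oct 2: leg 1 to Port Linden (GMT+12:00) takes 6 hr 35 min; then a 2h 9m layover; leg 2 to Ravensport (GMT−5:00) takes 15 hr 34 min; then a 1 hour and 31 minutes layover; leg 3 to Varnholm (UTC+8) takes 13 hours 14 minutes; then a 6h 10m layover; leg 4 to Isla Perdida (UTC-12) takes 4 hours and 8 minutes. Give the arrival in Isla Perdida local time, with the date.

9:32 PM on Oct 3

Convert departure to UTC: 12:11 PM − 4:00 = 8:11 AM UTC on Oct 2.
Add 6 hours and 35 minutes leg 1 → 2:46 PM UTC.
Add 2 hours 9 minutes layover in Port Linden → 4:55 PM UTC.
Add 15 hours 34 minutes leg 2 → 8:29 AM UTC (Oct 3).
Add 1 hour 31 minutes layover in Ravensport → 10:00 AM UTC.
Add 13 hours and 14 minutes leg 3 → 11:14 PM UTC.
Add 6 hours and 10 minutes layover in Varnholm → 5:24 AM UTC (Oct 4).
Add 4 hours 8 minutes leg 4 → 9:32 AM UTC.
Isla Perdida is UTC−12:00, so local arrival = 9:32 AM − 12:00 = 9:32 PM on Oct 3.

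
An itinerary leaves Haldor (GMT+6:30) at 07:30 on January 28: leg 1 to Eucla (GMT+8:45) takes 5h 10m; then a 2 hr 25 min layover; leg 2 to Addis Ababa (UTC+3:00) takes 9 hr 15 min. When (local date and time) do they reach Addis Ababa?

Convert departure to UTC: 07:30 − 6:30 = 01:00 UTC on Jan 28.
Add 5 hours and 10 minutes leg 1 → 06:10 UTC.
Add 2 hours 25 minutes layover in Eucla → 08:35 UTC.
Add 9 hours 15 minutes leg 2 → 17:50 UTC.
Addis Ababa is UTC+3:00, so local arrival = 17:50 + 3:00 = 20:50 on Jan 28.

20:50 on January 28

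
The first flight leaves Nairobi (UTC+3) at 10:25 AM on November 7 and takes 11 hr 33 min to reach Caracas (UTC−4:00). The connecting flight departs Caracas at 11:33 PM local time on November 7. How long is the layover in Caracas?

8 hours 35 minutes

Convert departure to UTC: 10:25 AM − 3:00 = 7:25 AM UTC on Nov 7.
Add 11 hours and 33 minutes flight time → 6:58 PM UTC.
Caracas is UTC−4:00, so local arrival = 6:58 PM − 4:00 = 2:58 PM on Nov 7.
Layover = 11:33 PM − 2:58 PM = 8 hours 35 minutes.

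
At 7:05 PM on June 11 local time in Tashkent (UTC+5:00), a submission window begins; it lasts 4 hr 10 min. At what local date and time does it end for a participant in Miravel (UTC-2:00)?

4:15 PM on June 11

Miravel is 7:00 behind Tashkent.
After 4 hours 10 minutes it is 11:15 PM in Tashkent.
Shift by the zone difference: 11:15 PM − 7:00 = 4:15 PM on Jun 11 in Miravel.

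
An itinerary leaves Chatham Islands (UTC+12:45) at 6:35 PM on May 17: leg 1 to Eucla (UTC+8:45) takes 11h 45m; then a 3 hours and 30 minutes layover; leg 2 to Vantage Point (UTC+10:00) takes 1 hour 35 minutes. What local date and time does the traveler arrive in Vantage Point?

Convert departure to UTC: 6:35 PM − 12:45 = 5:50 AM UTC on May 17.
Add 11 hours and 45 minutes leg 1 → 5:35 PM UTC.
Add 3 hours and 30 minutes layover in Eucla → 9:05 PM UTC.
Add 1 hour 35 minutes leg 2 → 10:40 PM UTC.
Vantage Point is UTC+10:00, so local arrival = 10:40 PM + 10:00 = 8:40 AM on May 18.

8:40 AM on May 18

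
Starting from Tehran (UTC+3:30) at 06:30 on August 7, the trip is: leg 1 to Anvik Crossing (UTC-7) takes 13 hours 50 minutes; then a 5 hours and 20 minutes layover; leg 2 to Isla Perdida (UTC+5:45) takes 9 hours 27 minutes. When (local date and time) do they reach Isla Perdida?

Convert departure to UTC: 06:30 − 3:30 = 03:00 UTC on Aug 7.
Add 13 hours 50 minutes leg 1 → 16:50 UTC.
Add 5 hours and 20 minutes layover in Anvik Crossing → 22:10 UTC.
Add 9 hours and 27 minutes leg 2 → 07:37 UTC (Aug 8).
Isla Perdida is UTC+5:45, so local arrival = 07:37 + 5:45 = 13:22 on Aug 8.

13:22 on Aug 8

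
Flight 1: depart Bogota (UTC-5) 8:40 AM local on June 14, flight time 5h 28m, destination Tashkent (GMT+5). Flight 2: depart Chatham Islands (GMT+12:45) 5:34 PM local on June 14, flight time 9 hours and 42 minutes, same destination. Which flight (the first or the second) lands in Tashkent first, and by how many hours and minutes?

Flight 1 in UTC: 8:40 AM + 5:00 = 1:40 PM on Jun 14.
+5 hours 28 minutes → arrive 7:08 PM UTC on Jun 14.
Flight 2 in UTC: 5:34 PM − 12:45 = 4:49 AM on Jun 14.
+9 hours and 42 minutes → arrive 2:31 PM UTC on Jun 14.
Flight 2 lands earlier by 4 hours 37 minutes.

the second, by 4 hours 37 minutes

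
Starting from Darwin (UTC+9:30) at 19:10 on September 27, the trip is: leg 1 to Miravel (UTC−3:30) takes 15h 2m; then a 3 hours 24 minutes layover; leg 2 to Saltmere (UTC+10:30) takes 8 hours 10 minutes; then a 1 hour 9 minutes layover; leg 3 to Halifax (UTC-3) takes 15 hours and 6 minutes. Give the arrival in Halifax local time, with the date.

01:31 on September 29

Convert departure to UTC: 19:10 − 9:30 = 09:40 UTC on Sep 27.
Add 15 hours 2 minutes leg 1 → 00:42 UTC (Sep 28).
Add 3 hours 24 minutes layover in Miravel → 04:06 UTC.
Add 8 hours 10 minutes leg 2 → 12:16 UTC.
Add 1 hour 9 minutes layover in Saltmere → 13:25 UTC.
Add 15 hours 6 minutes leg 3 → 04:31 UTC (Sep 29).
Halifax is UTC−3:00, so local arrival = 04:31 − 3:00 = 01:31 on Sep 29.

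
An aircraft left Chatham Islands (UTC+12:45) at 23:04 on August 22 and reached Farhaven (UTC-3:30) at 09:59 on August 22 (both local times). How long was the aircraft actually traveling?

3 hours 10 minutes

Farhaven is 16:15 behind Chatham Islands.
Clock-face elapsed time (ignoring zones) is −13 hours 5 minutes.
Actual elapsed = −13 hours 5 minutes + 16:15 = 3 hours 10 minutes.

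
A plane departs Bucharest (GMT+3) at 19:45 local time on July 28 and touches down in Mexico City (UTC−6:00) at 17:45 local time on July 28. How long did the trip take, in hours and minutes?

Mexico City is 9:00 behind Bucharest.
Clock-face elapsed time (ignoring zones) is −2 hours.
Actual elapsed = −2 hours + 9:00 = 7 hours.

7 hours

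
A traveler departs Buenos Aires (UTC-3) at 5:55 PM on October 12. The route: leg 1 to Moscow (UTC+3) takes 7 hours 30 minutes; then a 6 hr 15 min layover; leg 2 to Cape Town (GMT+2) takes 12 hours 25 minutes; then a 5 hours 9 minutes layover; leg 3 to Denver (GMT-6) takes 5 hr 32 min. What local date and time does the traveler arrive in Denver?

3:46 AM on Oct 14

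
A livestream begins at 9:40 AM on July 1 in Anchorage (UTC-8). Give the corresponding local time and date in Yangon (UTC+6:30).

12:10 AM on July 2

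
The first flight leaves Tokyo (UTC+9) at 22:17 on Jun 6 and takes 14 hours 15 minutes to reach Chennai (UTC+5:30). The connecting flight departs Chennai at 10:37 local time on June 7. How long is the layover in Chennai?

1 hour 35 minutes

Convert departure to UTC: 22:17 − 9:00 = 13:17 UTC on Jun 6.
Add 14 hours and 15 minutes flight time → 03:32 UTC (Jun 7).
Chennai is UTC+5:30, so local arrival = 03:32 + 5:30 = 09:02 on Jun 7.
Layover = 10:37 − 09:02 = 1 hour 35 minutes.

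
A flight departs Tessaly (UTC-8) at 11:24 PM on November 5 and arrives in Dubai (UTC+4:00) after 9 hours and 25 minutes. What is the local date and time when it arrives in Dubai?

8:49 PM on Nov 6

Convert departure to UTC: 11:24 PM + 8:00 = 7:24 AM UTC on Nov 6.
Add 9 hours and 25 minutes travel time → 4:49 PM UTC.
Dubai is UTC+4:00, so local arrival = 4:49 PM + 4:00 = 8:49 PM on Nov 6.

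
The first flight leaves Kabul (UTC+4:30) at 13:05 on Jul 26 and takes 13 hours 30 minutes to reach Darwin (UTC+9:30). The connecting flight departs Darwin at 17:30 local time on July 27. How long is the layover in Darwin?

Convert departure to UTC: 13:05 − 4:30 = 08:35 UTC on Jul 26.
Add 13 hours and 30 minutes flight time → 22:05 UTC.
Darwin is UTC+9:30, so local arrival = 22:05 + 9:30 = 07:35 on Jul 27.
Layover = 17:30 − 07:35 = 9 hours 55 minutes.

9 hours 55 minutes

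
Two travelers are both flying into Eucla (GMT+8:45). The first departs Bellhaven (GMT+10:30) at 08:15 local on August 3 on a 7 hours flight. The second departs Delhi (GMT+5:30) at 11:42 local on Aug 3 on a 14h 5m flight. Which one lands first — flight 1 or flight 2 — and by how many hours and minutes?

the first, by 15 hours 32 minutes

Flight 1 in UTC: 08:15 − 10:30 = 21:45 on Aug 2.
+7 hours → arrive 04:45 UTC on Aug 3.
Flight 2 in UTC: 11:42 − 5:30 = 06:12 on Aug 3.
+14 hours and 5 minutes → arrive 20:17 UTC on Aug 3.
Flight 1 lands earlier by 15 hours 32 minutes.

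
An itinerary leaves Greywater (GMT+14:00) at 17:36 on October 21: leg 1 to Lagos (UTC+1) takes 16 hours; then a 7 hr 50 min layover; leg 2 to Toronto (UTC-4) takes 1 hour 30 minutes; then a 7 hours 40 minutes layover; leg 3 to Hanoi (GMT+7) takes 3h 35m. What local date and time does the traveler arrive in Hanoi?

Convert departure to UTC: 17:36 − 14:00 = 03:36 UTC on Oct 21.
Add 16 hours leg 1 → 19:36 UTC.
Add 7 hours 50 minutes layover in Lagos → 03:26 UTC (Oct 22).
Add 1 hour 30 minutes leg 2 → 04:56 UTC.
Add 7 hours and 40 minutes layover in Toronto → 12:36 UTC.
Add 3 hours 35 minutes leg 3 → 16:11 UTC.
Hanoi is UTC+7:00, so local arrival = 16:11 + 7:00 = 23:11 on Oct 22.

23:11 on October 22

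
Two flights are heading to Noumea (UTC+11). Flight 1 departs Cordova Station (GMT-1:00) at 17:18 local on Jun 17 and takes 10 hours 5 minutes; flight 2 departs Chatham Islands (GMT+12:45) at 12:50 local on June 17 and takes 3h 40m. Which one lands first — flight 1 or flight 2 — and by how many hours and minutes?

Flight 1 in UTC: 17:18 + 1:00 = 18:18 on Jun 17.
+10 hours and 5 minutes → arrive 04:23 UTC on Jun 18.
Flight 2 in UTC: 12:50 − 12:45 = 00:05 on Jun 17.
+3 hours and 40 minutes → arrive 03:45 UTC on Jun 17.
Flight 2 lands earlier by 24 hours 38 minutes.

the second, by 24 hours 38 minutes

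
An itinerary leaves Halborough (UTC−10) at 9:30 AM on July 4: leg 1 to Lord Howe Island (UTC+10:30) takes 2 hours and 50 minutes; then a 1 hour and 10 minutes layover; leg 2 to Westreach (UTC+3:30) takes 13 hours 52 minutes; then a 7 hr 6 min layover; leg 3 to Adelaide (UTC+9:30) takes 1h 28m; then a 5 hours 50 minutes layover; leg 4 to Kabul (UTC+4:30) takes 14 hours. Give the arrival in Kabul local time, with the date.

10:16 PM on July 6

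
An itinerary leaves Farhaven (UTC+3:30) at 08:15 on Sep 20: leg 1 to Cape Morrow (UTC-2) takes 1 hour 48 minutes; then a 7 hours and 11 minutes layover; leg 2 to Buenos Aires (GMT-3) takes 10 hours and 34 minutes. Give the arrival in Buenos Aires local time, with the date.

Convert departure to UTC: 08:15 − 3:30 = 04:45 UTC on Sep 20.
Add 1 hour 48 minutes leg 1 → 06:33 UTC.
Add 7 hours and 11 minutes layover in Cape Morrow → 13:44 UTC.
Add 10 hours and 34 minutes leg 2 → 00:18 UTC (Sep 21).
Buenos Aires is UTC−3:00, so local arrival = 00:18 − 3:00 = 21:18 on Sep 20.

21:18 on September 20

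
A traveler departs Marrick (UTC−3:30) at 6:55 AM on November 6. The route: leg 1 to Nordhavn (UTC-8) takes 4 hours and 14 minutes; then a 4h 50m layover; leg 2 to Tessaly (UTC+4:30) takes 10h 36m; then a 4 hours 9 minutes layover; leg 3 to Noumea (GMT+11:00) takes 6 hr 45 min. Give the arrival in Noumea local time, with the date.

3:59 AM on November 8

Convert departure to UTC: 6:55 AM + 3:30 = 10:25 AM UTC on Nov 6.
Add 4 hours 14 minutes leg 1 → 2:39 PM UTC.
Add 4 hours and 50 minutes layover in Nordhavn → 7:29 PM UTC.
Add 10 hours 36 minutes leg 2 → 6:05 AM UTC (Nov 7).
Add 4 hours 9 minutes layover in Tessaly → 10:14 AM UTC.
Add 6 hours 45 minutes leg 3 → 4:59 PM UTC.
Noumea is UTC+11:00, so local arrival = 4:59 PM + 11:00 = 3:59 AM on Nov 8.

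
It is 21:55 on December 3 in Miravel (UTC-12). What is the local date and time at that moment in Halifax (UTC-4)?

05:55 on December 4

In UTC: 21:55 + 12:00 = 09:55 on Dec 4.
Halifax is UTC−4:00: 09:55 − 4:00 = 05:55 on Dec 4.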